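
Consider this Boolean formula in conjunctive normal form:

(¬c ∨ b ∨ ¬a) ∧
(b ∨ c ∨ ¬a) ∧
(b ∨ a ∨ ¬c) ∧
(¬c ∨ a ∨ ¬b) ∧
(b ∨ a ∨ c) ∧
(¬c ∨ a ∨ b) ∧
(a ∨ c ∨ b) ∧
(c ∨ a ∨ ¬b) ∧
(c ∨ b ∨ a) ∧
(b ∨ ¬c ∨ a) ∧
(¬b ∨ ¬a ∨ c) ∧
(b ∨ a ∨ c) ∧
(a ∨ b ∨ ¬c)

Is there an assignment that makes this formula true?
Yes

Yes, the formula is satisfiable.

One satisfying assignment is: c=True, b=True, a=True

Verification: With this assignment, all 13 clauses evaluate to true.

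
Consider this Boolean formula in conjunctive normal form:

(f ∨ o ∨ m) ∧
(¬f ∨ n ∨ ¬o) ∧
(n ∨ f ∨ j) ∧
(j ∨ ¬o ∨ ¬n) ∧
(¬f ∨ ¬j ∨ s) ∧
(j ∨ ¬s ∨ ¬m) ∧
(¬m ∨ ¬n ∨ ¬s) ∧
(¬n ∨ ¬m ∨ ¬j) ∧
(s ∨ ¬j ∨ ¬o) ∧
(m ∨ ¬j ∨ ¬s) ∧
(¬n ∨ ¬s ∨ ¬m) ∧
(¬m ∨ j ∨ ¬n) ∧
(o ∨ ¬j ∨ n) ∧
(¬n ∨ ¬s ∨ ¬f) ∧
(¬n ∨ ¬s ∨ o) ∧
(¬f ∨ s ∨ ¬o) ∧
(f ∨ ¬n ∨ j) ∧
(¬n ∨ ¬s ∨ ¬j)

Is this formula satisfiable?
Yes

Yes, the formula is satisfiable.

One satisfying assignment is: j=False, n=False, m=False, o=False, f=True, s=False

Verification: With this assignment, all 18 clauses evaluate to true.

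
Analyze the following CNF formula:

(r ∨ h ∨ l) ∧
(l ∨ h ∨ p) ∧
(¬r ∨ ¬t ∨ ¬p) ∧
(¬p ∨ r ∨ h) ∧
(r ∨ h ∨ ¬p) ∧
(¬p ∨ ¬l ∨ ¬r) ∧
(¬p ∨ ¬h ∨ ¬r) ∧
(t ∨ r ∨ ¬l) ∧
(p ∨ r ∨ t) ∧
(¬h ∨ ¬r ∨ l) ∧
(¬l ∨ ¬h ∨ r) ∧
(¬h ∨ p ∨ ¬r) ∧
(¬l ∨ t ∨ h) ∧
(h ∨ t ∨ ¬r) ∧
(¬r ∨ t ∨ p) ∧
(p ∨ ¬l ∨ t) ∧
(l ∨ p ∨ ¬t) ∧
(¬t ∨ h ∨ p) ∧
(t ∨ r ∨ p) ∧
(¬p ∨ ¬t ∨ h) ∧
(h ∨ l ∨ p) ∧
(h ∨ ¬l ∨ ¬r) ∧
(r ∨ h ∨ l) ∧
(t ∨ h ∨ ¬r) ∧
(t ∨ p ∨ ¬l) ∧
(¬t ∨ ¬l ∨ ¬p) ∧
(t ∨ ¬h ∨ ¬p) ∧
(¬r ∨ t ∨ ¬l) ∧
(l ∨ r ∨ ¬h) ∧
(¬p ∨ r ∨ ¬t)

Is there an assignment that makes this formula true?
No

No, the formula is not satisfiable.

No assignment of truth values to the variables can make all 30 clauses true simultaneously.

The formula is UNSAT (unsatisfiable).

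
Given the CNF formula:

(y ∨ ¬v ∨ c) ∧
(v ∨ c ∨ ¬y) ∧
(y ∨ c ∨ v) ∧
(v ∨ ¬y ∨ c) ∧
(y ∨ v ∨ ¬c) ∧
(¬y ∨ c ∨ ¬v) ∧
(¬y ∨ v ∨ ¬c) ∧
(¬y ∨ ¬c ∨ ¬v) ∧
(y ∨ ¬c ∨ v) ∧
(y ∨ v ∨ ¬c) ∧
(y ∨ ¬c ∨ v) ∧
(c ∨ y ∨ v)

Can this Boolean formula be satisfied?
Yes

Yes, the formula is satisfiable.

One satisfying assignment is: v=True, y=False, c=True

Verification: With this assignment, all 12 clauses evaluate to true.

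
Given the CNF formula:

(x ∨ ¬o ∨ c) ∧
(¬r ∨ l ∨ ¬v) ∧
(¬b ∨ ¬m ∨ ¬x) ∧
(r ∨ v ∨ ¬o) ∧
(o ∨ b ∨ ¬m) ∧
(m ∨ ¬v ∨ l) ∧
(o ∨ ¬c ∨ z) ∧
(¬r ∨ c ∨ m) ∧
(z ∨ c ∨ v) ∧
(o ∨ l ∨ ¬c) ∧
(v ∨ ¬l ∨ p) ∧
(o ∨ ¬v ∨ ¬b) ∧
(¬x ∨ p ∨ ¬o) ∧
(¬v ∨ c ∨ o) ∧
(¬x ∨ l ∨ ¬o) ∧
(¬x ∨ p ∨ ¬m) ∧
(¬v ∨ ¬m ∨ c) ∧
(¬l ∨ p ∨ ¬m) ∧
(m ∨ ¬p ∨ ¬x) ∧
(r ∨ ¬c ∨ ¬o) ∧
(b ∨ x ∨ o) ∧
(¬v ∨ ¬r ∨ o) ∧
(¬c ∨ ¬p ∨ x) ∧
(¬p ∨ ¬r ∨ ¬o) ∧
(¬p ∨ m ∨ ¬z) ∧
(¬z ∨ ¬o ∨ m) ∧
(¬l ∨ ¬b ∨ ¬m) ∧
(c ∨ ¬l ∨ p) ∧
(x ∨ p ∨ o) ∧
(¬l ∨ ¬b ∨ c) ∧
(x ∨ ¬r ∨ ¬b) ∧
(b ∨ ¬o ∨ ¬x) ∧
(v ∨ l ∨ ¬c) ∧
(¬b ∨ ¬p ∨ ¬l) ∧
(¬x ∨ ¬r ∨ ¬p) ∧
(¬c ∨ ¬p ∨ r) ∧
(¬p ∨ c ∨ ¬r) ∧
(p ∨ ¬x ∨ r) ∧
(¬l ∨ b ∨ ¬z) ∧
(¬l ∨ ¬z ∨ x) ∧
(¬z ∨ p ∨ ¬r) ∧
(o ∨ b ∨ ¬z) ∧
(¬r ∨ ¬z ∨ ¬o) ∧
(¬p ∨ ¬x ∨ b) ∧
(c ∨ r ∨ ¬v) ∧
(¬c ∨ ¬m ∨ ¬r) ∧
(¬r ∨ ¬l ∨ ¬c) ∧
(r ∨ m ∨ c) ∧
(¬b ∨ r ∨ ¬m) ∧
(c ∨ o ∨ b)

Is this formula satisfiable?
No

No, the formula is not satisfiable.

No assignment of truth values to the variables can make all 50 clauses true simultaneously.

The formula is UNSAT (unsatisfiable).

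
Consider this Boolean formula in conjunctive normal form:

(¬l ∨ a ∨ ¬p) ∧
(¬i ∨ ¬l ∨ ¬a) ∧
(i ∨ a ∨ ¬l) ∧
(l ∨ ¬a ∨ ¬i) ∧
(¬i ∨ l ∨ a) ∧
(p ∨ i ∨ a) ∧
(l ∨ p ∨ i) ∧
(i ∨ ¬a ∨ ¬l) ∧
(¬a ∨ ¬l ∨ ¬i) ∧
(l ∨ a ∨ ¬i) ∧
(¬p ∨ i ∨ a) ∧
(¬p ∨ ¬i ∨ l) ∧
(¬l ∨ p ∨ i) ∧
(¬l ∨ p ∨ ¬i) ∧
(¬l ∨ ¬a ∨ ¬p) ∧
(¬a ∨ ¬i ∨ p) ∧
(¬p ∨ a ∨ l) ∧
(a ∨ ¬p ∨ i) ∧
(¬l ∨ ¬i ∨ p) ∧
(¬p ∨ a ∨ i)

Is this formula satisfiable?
Yes

Yes, the formula is satisfiable.

One satisfying assignment is: a=True, l=False, i=False, p=True

Verification: With this assignment, all 20 clauses evaluate to true.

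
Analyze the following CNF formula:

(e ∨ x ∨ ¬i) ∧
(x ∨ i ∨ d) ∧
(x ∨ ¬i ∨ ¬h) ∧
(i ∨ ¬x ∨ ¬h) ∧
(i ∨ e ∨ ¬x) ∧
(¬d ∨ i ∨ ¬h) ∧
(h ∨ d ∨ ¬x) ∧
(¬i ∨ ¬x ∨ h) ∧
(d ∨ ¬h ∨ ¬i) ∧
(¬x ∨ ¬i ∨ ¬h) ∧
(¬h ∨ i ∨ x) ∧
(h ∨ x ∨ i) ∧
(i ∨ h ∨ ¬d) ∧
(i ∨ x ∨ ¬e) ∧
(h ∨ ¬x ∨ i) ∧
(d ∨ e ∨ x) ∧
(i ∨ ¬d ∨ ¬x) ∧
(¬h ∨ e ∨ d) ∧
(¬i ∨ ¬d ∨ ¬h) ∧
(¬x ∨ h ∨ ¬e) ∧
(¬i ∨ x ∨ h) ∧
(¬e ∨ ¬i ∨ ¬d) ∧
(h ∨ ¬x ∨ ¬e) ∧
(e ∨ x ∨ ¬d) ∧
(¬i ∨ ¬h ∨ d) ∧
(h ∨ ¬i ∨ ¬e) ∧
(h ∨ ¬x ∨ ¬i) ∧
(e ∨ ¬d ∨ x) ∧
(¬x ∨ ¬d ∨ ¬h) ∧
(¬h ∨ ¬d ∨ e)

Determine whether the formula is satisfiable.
No

No, the formula is not satisfiable.

No assignment of truth values to the variables can make all 30 clauses true simultaneously.

The formula is UNSAT (unsatisfiable).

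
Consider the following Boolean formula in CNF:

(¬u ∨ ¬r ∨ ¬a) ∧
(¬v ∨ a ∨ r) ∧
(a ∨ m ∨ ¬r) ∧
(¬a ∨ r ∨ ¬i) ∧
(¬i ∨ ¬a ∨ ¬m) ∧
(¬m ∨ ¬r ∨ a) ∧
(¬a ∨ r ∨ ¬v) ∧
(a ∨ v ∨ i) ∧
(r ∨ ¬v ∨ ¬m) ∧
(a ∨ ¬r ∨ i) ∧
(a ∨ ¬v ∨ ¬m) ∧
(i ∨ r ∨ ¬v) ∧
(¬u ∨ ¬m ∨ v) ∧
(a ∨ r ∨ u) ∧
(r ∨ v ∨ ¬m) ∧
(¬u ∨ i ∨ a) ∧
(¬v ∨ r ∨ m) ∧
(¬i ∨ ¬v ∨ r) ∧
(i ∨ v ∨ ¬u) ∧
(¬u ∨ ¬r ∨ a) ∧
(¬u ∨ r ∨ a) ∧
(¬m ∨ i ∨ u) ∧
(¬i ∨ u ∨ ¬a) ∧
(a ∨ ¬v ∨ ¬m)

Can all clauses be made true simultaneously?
Yes

Yes, the formula is satisfiable.

One satisfying assignment is: m=False, a=True, i=False, r=False, u=False, v=False

Verification: With this assignment, all 24 clauses evaluate to true.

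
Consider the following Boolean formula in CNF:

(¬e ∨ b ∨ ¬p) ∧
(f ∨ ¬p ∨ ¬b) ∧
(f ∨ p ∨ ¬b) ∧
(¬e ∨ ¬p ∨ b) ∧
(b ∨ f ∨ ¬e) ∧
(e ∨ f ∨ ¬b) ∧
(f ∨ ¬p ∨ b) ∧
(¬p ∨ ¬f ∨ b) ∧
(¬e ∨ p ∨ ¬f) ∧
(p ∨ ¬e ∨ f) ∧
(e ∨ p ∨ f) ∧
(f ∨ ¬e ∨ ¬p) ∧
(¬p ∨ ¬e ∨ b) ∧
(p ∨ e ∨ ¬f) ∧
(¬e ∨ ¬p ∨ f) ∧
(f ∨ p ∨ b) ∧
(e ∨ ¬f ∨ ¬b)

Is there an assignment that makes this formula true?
Yes

Yes, the formula is satisfiable.

One satisfying assignment is: b=True, e=True, f=True, p=True

Verification: With this assignment, all 17 clauses evaluate to true.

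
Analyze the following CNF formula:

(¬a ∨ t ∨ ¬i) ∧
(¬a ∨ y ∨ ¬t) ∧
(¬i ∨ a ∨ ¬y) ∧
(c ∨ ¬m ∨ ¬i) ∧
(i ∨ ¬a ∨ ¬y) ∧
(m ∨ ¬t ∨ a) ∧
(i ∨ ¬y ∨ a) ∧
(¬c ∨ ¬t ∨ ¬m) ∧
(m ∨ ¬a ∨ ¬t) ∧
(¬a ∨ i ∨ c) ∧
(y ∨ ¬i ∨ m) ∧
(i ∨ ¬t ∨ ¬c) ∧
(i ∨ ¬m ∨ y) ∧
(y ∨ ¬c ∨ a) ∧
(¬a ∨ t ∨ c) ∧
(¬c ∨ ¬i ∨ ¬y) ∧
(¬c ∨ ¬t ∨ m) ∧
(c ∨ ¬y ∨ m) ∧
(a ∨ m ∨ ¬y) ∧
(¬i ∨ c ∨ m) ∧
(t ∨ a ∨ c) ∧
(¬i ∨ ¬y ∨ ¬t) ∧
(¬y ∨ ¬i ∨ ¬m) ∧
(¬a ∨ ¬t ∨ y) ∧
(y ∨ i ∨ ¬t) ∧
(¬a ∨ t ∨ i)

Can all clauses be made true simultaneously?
No

No, the formula is not satisfiable.

No assignment of truth values to the variables can make all 26 clauses true simultaneously.

The formula is UNSAT (unsatisfiable).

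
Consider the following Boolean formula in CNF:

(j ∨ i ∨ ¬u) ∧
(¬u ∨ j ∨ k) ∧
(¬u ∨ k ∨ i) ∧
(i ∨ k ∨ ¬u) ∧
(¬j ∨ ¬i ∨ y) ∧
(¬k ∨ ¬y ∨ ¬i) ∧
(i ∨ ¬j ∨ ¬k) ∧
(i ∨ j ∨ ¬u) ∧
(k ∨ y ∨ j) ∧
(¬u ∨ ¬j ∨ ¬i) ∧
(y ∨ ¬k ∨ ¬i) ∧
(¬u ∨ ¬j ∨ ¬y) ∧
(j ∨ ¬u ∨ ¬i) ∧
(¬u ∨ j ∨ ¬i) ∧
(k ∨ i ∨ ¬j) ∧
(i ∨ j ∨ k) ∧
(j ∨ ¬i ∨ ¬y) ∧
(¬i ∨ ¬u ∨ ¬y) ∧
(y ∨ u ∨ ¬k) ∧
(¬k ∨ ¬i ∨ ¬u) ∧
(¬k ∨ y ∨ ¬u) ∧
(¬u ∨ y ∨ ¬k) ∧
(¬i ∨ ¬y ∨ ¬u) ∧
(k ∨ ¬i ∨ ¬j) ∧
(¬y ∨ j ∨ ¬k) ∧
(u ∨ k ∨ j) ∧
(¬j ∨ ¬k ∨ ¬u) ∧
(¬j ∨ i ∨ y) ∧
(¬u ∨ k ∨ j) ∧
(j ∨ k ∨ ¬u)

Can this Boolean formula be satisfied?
No

No, the formula is not satisfiable.

No assignment of truth values to the variables can make all 30 clauses true simultaneously.

The formula is UNSAT (unsatisfiable).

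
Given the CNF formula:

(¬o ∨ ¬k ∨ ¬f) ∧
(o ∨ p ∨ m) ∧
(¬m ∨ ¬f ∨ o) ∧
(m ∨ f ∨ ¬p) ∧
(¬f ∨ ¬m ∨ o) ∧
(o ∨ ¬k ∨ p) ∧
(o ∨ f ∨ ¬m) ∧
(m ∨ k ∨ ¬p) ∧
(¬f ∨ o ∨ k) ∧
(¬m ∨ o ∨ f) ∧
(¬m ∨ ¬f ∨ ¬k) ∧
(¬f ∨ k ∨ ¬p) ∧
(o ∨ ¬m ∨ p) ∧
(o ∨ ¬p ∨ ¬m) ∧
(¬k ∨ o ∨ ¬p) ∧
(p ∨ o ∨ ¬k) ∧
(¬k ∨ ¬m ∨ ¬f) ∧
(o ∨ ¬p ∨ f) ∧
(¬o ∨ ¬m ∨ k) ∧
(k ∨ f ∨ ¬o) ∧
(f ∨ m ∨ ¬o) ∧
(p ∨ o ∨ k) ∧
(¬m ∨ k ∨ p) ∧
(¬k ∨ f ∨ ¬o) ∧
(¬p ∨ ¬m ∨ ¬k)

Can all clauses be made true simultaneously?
Yes

Yes, the formula is satisfiable.

One satisfying assignment is: o=True, f=True, k=False, p=False, m=False

Verification: With this assignment, all 25 clauses evaluate to true.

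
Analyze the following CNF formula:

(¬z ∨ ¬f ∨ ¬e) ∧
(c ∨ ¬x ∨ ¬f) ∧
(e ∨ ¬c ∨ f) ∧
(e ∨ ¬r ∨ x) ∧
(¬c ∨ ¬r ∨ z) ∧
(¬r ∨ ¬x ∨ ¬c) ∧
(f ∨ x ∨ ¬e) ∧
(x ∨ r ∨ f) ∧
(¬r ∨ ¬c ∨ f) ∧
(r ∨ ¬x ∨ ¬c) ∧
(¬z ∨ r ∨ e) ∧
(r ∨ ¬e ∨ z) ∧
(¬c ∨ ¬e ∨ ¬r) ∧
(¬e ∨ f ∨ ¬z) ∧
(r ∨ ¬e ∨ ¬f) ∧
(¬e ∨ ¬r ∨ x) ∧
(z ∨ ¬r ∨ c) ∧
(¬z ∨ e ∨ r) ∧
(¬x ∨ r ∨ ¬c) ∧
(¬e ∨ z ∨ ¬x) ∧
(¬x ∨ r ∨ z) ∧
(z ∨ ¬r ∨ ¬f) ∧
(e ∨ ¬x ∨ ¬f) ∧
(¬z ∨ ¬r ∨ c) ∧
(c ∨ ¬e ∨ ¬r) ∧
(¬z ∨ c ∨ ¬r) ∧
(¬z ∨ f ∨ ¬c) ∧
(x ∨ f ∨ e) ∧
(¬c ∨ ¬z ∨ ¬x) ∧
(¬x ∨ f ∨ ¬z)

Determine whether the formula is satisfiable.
Yes

Yes, the formula is satisfiable.

One satisfying assignment is: r=False, f=True, x=False, e=False, c=False, z=False

Verification: With this assignment, all 30 clauses evaluate to true.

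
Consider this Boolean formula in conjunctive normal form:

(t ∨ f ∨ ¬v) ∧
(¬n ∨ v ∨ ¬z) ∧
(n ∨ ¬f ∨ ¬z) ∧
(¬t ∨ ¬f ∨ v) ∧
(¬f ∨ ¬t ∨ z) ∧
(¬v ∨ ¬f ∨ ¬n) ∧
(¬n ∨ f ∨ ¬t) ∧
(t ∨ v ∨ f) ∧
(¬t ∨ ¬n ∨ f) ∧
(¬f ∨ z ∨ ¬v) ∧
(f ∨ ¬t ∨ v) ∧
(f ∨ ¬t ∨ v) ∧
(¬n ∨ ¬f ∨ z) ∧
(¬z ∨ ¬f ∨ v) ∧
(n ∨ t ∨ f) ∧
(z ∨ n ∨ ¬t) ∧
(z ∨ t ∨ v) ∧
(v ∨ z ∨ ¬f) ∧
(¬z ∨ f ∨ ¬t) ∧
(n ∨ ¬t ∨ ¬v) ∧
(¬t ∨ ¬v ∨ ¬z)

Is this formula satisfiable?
No

No, the formula is not satisfiable.

No assignment of truth values to the variables can make all 21 clauses true simultaneously.

The formula is UNSAT (unsatisfiable).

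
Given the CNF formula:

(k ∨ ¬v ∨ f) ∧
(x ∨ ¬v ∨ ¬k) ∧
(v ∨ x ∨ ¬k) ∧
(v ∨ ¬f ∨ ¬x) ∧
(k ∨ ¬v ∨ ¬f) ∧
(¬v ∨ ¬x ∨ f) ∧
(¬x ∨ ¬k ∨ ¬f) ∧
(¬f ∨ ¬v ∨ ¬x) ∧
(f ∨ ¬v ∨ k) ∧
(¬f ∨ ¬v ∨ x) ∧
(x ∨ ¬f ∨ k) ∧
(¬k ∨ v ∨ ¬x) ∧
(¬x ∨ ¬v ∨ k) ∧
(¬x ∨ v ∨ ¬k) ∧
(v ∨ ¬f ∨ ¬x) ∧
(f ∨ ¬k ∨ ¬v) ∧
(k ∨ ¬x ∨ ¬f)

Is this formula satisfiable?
Yes

Yes, the formula is satisfiable.

One satisfying assignment is: x=False, k=False, v=False, f=False

Verification: With this assignment, all 17 clauses evaluate to true.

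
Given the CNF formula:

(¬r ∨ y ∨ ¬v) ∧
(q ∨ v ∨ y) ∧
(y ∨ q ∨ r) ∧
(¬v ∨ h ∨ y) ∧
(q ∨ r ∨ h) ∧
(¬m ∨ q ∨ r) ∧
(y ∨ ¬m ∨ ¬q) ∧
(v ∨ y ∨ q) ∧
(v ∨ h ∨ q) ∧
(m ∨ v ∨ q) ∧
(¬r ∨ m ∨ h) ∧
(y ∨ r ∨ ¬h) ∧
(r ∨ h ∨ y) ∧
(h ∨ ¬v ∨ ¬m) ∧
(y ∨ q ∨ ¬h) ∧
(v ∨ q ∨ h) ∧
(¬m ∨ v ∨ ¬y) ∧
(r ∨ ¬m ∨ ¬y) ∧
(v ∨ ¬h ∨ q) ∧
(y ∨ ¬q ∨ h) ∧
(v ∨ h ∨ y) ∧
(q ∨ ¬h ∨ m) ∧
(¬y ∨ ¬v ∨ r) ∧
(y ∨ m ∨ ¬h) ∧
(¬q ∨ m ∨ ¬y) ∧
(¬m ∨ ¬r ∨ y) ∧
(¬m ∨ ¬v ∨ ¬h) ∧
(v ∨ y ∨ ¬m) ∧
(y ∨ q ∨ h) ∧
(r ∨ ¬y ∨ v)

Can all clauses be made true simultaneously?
No

No, the formula is not satisfiable.

No assignment of truth values to the variables can make all 30 clauses true simultaneously.

The formula is UNSAT (unsatisfiable).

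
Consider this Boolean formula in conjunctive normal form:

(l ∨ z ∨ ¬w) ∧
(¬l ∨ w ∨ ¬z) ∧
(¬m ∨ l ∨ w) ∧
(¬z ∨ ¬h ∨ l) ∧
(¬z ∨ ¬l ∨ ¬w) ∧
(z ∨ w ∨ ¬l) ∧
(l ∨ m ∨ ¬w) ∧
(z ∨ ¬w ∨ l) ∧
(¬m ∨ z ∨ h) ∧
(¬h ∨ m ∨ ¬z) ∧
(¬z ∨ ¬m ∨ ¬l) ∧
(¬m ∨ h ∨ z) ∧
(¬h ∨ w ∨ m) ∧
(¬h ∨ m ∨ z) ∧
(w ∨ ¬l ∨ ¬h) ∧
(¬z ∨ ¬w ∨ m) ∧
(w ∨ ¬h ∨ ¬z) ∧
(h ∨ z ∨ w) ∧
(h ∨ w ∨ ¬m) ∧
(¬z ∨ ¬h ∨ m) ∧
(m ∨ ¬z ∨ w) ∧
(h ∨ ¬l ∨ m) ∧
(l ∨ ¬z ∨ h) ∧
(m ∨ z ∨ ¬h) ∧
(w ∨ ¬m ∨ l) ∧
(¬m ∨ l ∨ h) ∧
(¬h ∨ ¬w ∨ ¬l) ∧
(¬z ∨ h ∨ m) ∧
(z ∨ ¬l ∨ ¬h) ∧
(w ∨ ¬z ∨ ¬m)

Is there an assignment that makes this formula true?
No

No, the formula is not satisfiable.

No assignment of truth values to the variables can make all 30 clauses true simultaneously.

The formula is UNSAT (unsatisfiable).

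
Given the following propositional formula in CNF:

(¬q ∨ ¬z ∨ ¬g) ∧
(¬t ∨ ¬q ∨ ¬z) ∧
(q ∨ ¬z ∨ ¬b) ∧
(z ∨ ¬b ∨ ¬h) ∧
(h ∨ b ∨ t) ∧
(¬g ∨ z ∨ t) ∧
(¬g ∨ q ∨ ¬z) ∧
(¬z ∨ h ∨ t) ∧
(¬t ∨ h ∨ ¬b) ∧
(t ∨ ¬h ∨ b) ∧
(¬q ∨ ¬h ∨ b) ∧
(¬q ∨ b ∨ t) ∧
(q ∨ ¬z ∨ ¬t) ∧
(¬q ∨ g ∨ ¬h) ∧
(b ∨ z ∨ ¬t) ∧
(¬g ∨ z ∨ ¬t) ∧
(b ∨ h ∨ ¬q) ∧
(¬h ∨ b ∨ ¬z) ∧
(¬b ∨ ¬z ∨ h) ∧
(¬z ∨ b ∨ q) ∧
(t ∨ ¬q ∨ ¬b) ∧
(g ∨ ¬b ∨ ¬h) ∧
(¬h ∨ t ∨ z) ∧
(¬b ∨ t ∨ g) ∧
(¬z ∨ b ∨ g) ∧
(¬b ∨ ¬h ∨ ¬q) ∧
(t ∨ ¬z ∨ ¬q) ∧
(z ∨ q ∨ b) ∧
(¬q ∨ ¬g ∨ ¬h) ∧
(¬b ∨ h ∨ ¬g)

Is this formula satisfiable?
No

No, the formula is not satisfiable.

No assignment of truth values to the variables can make all 30 clauses true simultaneously.

The formula is UNSAT (unsatisfiable).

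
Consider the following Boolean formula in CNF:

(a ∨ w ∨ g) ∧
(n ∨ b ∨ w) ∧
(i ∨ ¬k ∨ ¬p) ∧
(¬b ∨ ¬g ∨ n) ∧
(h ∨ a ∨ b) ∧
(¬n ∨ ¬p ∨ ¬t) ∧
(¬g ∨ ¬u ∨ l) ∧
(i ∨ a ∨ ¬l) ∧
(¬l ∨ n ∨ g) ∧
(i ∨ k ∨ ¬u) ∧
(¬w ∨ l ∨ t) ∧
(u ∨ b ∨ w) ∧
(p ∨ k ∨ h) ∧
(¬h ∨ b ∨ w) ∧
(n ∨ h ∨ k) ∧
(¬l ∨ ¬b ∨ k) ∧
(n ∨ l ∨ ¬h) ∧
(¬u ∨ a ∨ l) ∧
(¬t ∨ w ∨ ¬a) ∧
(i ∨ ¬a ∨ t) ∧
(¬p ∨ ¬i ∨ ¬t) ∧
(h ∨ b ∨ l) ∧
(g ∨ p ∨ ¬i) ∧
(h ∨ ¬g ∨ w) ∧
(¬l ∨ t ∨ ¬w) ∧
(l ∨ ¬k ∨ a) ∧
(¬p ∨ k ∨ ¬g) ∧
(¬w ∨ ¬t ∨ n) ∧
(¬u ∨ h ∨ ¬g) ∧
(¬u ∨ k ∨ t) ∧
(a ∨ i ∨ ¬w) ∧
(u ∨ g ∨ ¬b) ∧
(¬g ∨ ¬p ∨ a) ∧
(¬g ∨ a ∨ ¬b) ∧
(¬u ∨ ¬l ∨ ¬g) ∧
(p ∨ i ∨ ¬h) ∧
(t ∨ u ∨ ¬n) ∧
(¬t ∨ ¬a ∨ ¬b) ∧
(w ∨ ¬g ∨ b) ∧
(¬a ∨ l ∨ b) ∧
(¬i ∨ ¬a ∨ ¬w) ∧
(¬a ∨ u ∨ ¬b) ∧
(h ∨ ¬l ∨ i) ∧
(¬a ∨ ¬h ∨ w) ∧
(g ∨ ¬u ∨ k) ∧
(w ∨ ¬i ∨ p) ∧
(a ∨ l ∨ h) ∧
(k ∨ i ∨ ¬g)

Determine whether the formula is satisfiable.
Yes

Yes, the formula is satisfiable.

One satisfying assignment is: t=False, h=False, i=True, k=True, b=True, n=False, p=True, u=True, g=False, l=False, w=False, a=True

Verification: With this assignment, all 48 clauses evaluate to true.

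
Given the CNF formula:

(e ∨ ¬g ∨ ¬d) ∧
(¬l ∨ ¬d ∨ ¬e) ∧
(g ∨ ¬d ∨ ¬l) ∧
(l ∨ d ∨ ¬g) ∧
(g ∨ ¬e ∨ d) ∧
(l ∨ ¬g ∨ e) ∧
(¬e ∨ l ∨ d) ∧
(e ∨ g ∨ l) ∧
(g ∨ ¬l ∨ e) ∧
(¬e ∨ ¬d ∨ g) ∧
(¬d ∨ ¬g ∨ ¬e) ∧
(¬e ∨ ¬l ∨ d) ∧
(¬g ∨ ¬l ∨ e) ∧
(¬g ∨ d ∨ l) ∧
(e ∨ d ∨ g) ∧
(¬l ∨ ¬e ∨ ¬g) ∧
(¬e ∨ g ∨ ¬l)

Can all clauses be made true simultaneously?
No

No, the formula is not satisfiable.

No assignment of truth values to the variables can make all 17 clauses true simultaneously.

The formula is UNSAT (unsatisfiable).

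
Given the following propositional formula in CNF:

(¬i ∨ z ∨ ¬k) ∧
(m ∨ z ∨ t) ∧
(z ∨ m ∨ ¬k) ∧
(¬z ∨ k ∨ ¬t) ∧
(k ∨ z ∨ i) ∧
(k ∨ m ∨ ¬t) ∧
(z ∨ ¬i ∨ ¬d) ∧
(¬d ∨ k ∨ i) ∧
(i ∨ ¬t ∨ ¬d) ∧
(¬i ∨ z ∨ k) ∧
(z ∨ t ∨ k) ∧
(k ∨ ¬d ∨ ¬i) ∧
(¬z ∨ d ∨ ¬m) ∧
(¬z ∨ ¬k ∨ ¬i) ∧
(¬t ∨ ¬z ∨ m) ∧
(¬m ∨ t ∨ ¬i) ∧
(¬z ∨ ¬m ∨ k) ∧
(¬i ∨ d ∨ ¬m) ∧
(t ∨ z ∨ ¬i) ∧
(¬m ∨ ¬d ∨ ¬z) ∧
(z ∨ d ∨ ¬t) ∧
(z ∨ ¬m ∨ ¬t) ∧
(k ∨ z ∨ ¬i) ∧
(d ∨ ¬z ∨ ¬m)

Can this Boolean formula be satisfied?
Yes

Yes, the formula is satisfiable.

One satisfying assignment is: z=True, k=False, m=False, d=False, i=False, t=False

Verification: With this assignment, all 24 clauses evaluate to true.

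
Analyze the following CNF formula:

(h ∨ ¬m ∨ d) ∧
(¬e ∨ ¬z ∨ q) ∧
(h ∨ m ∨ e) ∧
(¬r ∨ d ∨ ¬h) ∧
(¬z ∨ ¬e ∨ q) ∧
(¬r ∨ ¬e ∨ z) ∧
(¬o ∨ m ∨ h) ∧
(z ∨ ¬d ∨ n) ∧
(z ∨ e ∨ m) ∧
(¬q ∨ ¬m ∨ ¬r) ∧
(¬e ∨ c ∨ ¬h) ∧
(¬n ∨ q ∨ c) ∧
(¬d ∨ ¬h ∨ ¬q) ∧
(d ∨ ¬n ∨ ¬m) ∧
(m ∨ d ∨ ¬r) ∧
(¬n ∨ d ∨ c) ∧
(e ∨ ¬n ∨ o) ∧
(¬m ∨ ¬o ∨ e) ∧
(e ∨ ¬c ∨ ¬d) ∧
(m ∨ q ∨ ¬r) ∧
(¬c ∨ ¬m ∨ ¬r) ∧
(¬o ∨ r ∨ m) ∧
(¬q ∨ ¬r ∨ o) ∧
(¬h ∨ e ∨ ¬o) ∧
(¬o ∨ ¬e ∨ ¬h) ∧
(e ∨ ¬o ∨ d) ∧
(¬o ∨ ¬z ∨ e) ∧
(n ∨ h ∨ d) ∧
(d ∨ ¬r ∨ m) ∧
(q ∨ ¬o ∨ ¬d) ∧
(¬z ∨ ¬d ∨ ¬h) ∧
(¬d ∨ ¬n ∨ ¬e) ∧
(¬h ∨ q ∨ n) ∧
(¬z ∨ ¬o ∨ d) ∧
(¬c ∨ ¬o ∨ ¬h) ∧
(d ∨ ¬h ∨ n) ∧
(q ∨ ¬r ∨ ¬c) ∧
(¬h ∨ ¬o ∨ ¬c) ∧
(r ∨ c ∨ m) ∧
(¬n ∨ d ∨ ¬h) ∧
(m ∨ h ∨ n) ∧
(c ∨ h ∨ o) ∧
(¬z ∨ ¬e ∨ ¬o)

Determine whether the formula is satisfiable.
Yes

Yes, the formula is satisfiable.

One satisfying assignment is: d=True, o=False, m=True, c=True, n=False, z=True, e=True, q=True, r=False, h=False

Verification: With this assignment, all 43 clauses evaluate to true.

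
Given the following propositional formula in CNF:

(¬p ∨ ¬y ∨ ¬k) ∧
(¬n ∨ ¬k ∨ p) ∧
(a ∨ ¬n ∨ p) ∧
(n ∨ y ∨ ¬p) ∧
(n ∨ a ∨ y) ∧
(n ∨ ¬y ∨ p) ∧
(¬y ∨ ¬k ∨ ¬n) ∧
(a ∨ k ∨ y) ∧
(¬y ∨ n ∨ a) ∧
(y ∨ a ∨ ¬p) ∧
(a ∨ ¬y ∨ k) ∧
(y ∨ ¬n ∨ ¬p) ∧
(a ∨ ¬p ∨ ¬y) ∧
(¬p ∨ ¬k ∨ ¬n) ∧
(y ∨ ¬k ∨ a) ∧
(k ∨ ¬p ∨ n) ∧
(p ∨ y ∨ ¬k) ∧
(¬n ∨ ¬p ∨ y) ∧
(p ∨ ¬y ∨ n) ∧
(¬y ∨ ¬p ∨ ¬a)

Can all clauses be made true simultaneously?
Yes

Yes, the formula is satisfiable.

One satisfying assignment is: p=False, a=True, y=False, n=False, k=False

Verification: With this assignment, all 20 clauses evaluate to true.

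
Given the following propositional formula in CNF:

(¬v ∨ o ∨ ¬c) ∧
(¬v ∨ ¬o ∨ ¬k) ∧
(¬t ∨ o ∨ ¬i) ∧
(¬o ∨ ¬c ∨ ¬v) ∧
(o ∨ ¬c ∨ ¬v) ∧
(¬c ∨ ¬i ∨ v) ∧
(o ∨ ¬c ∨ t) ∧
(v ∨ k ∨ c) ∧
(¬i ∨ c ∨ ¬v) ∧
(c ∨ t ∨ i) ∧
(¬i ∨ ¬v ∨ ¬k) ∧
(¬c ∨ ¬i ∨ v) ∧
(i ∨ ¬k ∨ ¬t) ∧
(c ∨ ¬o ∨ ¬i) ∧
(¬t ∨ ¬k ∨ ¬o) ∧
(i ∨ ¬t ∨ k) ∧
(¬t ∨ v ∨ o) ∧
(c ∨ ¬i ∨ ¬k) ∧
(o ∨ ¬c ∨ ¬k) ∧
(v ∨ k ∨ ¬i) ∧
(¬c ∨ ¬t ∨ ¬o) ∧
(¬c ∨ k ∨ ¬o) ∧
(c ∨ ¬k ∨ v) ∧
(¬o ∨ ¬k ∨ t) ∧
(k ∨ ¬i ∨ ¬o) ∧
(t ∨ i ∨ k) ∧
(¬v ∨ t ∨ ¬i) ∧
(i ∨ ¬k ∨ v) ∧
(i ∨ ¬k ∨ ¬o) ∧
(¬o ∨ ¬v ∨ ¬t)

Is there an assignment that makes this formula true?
No

No, the formula is not satisfiable.

No assignment of truth values to the variables can make all 30 clauses true simultaneously.

The formula is UNSAT (unsatisfiable).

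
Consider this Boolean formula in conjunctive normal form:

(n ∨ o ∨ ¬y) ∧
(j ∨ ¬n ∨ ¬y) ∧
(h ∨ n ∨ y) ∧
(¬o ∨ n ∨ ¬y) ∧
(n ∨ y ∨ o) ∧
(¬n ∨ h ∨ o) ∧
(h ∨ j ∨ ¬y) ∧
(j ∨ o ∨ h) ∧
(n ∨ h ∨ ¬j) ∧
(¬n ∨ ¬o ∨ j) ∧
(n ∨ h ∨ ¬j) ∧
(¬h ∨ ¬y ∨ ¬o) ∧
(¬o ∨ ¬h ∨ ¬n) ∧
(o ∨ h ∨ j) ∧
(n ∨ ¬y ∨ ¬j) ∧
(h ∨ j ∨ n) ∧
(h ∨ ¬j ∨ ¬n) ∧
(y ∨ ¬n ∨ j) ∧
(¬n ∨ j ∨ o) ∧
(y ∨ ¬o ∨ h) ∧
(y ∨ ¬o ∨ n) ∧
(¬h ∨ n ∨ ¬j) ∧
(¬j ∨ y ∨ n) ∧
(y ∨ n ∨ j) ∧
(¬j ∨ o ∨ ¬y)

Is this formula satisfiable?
Yes

Yes, the formula is satisfiable.

One satisfying assignment is: y=False, n=True, h=True, j=True, o=False

Verification: With this assignment, all 25 clauses evaluate to true.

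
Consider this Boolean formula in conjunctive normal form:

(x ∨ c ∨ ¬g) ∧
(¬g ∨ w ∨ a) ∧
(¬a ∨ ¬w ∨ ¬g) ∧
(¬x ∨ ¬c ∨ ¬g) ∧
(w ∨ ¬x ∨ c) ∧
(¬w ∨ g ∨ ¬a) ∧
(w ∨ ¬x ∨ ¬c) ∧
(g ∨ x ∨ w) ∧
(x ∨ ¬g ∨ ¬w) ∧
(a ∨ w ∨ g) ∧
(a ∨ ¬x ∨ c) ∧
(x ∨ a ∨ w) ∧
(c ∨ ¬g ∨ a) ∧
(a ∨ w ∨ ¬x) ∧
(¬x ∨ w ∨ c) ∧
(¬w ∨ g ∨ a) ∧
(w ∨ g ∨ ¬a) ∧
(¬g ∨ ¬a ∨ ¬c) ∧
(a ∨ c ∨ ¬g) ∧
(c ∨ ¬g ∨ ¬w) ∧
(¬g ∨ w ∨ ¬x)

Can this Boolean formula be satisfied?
No

No, the formula is not satisfiable.

No assignment of truth values to the variables can make all 21 clauses true simultaneously.

The formula is UNSAT (unsatisfiable).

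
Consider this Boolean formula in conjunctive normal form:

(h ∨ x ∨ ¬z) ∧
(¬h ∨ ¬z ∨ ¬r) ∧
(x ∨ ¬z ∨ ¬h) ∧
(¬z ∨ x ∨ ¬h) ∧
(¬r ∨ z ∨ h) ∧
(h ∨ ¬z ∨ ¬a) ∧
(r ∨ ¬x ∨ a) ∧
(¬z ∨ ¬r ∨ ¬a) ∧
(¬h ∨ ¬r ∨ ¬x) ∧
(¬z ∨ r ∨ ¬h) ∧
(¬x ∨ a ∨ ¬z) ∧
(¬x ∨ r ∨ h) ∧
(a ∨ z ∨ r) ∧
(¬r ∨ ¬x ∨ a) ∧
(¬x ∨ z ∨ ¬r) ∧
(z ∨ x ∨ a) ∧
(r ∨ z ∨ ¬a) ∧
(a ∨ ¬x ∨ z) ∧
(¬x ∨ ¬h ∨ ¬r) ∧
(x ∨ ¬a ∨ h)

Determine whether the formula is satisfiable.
Yes

Yes, the formula is satisfiable.

One satisfying assignment is: a=True, z=False, x=False, h=True, r=True

Verification: With this assignment, all 20 clauses evaluate to true.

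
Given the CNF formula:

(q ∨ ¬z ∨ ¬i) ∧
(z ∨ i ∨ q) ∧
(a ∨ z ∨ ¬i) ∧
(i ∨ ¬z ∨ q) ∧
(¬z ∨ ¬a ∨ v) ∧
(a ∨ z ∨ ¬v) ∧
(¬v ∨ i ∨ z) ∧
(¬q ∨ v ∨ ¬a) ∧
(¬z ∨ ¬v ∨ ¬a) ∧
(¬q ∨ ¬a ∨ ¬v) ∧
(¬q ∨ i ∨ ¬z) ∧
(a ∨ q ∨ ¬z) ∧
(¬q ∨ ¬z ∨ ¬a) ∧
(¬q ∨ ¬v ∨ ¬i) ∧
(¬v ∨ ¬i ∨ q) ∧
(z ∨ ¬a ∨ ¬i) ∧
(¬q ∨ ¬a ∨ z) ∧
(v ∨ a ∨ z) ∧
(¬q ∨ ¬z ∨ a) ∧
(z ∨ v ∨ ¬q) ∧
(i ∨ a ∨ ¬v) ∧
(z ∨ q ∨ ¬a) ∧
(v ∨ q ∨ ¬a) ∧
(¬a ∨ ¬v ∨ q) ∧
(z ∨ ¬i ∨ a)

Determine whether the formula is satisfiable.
No

No, the formula is not satisfiable.

No assignment of truth values to the variables can make all 25 clauses true simultaneously.

The formula is UNSAT (unsatisfiable).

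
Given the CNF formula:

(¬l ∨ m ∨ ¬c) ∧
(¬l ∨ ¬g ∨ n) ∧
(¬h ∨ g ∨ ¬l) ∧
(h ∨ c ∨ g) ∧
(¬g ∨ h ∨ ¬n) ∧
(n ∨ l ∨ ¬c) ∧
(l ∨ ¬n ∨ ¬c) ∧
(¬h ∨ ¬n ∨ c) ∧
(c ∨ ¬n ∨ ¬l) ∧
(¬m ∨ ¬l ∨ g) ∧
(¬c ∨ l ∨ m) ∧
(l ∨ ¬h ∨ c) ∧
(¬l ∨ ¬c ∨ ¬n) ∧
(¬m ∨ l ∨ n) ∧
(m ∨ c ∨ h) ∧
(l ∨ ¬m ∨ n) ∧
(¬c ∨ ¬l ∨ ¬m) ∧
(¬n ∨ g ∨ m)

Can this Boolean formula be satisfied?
No

No, the formula is not satisfiable.

No assignment of truth values to the variables can make all 18 clauses true simultaneously.

The formula is UNSAT (unsatisfiable).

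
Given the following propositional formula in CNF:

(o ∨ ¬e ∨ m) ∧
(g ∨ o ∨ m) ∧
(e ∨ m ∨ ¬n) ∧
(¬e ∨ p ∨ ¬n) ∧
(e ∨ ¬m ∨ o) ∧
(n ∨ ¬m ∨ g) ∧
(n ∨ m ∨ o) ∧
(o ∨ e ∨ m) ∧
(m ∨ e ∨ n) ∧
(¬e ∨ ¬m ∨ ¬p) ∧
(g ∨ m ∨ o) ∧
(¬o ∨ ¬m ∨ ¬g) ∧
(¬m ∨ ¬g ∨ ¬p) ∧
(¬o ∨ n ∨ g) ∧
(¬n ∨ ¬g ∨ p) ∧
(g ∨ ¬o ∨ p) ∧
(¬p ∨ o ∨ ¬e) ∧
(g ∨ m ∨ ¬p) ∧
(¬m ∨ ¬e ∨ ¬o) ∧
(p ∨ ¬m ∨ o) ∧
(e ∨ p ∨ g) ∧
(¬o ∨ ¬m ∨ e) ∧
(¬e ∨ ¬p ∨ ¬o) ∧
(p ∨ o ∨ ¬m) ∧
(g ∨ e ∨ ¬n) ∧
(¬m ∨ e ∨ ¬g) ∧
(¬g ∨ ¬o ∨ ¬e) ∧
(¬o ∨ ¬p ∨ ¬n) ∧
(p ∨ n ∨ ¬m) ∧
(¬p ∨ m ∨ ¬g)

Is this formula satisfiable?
No

No, the formula is not satisfiable.

No assignment of truth values to the variables can make all 30 clauses true simultaneously.

The formula is UNSAT (unsatisfiable).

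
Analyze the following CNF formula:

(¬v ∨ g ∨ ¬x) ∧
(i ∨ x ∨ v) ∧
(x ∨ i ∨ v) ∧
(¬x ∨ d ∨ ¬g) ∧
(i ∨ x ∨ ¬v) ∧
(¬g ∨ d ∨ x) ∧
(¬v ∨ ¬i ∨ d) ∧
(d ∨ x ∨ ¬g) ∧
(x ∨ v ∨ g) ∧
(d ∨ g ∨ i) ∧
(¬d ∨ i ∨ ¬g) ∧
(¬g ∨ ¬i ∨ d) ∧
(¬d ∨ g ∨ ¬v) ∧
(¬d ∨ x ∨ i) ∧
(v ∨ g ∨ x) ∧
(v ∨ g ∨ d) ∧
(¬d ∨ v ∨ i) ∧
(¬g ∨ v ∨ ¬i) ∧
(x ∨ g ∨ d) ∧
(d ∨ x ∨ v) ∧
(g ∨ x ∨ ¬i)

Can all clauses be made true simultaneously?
Yes

Yes, the formula is satisfiable.

One satisfying assignment is: i=True, x=True, g=False, d=True, v=False

Verification: With this assignment, all 21 clauses evaluate to true.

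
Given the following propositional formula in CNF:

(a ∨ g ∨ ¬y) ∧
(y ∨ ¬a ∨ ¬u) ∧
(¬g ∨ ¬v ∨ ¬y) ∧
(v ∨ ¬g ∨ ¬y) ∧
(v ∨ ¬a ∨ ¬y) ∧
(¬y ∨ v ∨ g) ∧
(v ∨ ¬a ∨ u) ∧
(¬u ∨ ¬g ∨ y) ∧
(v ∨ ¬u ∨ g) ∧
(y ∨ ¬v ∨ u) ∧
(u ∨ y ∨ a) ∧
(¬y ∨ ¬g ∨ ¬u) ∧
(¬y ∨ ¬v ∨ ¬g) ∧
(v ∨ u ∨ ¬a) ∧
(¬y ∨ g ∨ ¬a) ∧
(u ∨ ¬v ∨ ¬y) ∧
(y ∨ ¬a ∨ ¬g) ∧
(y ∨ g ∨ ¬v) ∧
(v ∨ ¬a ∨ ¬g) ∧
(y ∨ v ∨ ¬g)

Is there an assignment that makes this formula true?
No

No, the formula is not satisfiable.

No assignment of truth values to the variables can make all 20 clauses true simultaneously.

The formula is UNSAT (unsatisfiable).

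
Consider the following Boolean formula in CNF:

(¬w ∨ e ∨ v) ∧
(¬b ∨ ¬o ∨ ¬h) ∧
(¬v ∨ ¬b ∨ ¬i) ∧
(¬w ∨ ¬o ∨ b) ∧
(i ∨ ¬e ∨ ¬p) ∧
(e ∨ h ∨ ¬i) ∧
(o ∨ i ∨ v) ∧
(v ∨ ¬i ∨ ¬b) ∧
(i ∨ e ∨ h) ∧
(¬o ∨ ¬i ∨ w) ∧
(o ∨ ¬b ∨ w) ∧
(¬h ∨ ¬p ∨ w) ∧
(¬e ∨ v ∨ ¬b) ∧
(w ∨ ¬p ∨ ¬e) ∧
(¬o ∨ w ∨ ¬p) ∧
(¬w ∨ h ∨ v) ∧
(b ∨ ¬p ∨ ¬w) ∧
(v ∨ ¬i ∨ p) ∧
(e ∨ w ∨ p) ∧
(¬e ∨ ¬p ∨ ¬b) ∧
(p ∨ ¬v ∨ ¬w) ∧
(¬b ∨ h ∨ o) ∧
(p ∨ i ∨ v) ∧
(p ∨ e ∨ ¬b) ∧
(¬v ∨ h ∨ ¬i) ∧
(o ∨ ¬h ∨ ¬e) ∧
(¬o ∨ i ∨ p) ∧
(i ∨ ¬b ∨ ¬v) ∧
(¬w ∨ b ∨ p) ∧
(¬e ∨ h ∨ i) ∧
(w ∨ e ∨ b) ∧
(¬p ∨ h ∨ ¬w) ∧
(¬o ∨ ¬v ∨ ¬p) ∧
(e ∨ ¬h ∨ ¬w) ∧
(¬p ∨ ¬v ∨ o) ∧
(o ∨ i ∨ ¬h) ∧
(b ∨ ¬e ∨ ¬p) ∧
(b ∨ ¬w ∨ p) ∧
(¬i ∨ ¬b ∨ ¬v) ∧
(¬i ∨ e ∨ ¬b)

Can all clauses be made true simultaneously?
No

No, the formula is not satisfiable.

No assignment of truth values to the variables can make all 40 clauses true simultaneously.

The formula is UNSAT (unsatisfiable).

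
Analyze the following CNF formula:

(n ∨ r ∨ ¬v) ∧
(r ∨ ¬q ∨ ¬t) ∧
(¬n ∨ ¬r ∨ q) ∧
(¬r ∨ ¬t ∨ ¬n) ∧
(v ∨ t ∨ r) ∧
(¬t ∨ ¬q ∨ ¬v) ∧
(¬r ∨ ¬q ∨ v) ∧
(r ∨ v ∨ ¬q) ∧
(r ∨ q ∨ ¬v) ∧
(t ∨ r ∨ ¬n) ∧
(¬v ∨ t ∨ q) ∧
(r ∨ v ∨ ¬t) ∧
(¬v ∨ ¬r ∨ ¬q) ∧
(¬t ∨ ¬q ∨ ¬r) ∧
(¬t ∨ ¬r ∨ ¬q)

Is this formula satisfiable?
Yes

Yes, the formula is satisfiable.

One satisfying assignment is: v=False, q=False, t=False, r=True, n=False

Verification: With this assignment, all 15 clauses evaluate to true.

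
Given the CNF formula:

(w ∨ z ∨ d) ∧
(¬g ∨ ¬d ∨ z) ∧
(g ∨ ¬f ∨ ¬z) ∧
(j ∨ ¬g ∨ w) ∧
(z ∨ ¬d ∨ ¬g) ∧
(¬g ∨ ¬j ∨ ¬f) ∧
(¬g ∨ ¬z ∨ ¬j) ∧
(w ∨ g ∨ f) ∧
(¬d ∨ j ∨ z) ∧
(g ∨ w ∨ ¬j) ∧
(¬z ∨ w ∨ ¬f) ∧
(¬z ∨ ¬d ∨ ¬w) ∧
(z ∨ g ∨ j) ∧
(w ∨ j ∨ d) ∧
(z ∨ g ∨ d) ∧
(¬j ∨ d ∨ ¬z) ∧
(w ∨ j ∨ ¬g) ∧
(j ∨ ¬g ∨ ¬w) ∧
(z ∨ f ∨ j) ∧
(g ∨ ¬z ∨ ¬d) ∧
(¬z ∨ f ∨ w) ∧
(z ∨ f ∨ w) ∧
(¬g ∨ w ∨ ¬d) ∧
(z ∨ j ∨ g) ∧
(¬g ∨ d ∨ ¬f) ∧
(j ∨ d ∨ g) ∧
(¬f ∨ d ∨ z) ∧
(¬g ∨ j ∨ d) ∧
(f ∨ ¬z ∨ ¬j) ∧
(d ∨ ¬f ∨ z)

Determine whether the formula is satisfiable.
Yes

Yes, the formula is satisfiable.

One satisfying assignment is: z=False, g=True, j=True, d=False, w=True, f=False

Verification: With this assignment, all 30 clauses evaluate to true.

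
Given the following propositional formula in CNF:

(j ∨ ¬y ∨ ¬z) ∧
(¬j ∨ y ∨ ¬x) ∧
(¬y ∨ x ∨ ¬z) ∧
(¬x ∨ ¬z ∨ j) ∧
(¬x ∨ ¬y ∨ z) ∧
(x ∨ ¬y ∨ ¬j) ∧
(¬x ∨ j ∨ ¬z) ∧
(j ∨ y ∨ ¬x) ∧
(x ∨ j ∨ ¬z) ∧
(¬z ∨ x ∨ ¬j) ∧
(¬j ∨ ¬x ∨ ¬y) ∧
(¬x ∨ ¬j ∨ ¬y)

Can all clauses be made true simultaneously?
Yes

Yes, the formula is satisfiable.

One satisfying assignment is: j=False, y=False, z=False, x=False

Verification: With this assignment, all 12 clauses evaluate to true.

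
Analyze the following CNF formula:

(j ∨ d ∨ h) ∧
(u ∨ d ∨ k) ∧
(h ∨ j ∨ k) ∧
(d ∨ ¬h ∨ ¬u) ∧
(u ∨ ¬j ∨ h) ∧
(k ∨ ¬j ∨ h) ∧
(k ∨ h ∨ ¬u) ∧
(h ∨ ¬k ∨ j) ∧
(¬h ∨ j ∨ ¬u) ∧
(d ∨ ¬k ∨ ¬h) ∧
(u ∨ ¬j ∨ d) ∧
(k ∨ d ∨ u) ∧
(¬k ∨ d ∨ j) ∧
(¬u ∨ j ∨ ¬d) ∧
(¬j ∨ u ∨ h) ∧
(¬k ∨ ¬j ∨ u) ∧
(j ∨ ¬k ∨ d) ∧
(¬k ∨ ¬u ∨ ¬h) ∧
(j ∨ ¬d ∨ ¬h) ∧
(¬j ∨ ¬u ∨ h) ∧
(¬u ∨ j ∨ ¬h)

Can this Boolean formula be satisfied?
Yes

Yes, the formula is satisfiable.

One satisfying assignment is: d=True, u=True, h=True, k=False, j=True

Verification: With this assignment, all 21 clauses evaluate to true.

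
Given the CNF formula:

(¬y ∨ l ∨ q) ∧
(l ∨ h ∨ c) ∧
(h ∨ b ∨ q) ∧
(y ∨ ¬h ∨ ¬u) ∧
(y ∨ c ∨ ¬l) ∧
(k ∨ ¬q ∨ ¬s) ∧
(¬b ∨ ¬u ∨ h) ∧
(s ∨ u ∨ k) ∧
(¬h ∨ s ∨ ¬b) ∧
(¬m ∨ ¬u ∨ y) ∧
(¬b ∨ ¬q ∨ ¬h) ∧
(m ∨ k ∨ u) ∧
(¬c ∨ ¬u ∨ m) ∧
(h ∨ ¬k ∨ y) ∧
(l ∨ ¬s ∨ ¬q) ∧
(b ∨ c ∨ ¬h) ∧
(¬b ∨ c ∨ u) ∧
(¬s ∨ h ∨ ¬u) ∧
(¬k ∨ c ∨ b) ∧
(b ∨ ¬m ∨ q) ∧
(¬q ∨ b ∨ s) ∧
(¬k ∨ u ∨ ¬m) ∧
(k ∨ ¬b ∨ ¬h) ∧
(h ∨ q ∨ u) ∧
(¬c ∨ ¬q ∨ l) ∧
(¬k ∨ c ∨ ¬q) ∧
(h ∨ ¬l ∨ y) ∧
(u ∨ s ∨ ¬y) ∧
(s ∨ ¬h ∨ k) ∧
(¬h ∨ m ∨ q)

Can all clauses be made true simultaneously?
Yes

Yes, the formula is satisfiable.

One satisfying assignment is: u=False, l=True, b=True, s=True, m=False, q=True, y=True, h=False, k=True, c=True

Verification: With this assignment, all 30 clauses evaluate to true.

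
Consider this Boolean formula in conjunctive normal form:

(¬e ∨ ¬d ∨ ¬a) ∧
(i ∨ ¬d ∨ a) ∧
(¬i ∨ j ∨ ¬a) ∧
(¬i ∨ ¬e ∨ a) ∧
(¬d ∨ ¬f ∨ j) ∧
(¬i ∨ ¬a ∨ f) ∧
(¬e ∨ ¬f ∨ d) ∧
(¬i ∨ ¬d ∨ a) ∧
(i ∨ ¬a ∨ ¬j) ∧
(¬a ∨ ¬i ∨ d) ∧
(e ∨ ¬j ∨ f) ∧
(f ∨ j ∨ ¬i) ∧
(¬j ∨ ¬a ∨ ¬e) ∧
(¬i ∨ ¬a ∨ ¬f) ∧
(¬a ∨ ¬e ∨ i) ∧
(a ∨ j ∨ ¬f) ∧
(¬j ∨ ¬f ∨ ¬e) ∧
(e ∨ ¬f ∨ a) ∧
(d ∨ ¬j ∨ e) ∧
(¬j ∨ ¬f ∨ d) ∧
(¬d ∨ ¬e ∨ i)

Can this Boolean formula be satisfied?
Yes

Yes, the formula is satisfiable.

One satisfying assignment is: f=False, d=False, e=False, a=False, j=False, i=False

Verification: With this assignment, all 21 clauses evaluate to true.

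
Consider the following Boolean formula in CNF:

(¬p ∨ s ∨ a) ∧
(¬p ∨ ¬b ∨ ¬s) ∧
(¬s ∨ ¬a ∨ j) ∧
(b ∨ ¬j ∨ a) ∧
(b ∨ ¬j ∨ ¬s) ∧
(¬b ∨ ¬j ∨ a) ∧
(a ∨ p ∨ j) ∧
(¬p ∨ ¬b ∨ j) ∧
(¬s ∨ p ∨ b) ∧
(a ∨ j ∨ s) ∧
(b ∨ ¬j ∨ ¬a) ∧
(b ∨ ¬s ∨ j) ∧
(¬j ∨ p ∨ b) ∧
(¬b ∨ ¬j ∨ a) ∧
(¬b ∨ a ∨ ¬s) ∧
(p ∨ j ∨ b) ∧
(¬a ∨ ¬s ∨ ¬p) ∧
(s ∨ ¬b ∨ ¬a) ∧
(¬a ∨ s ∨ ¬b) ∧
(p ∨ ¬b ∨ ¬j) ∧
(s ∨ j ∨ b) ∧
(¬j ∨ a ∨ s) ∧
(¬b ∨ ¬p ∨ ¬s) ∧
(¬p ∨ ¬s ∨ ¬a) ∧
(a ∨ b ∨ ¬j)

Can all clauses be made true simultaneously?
No

No, the formula is not satisfiable.

No assignment of truth values to the variables can make all 25 clauses true simultaneously.

The formula is UNSAT (unsatisfiable).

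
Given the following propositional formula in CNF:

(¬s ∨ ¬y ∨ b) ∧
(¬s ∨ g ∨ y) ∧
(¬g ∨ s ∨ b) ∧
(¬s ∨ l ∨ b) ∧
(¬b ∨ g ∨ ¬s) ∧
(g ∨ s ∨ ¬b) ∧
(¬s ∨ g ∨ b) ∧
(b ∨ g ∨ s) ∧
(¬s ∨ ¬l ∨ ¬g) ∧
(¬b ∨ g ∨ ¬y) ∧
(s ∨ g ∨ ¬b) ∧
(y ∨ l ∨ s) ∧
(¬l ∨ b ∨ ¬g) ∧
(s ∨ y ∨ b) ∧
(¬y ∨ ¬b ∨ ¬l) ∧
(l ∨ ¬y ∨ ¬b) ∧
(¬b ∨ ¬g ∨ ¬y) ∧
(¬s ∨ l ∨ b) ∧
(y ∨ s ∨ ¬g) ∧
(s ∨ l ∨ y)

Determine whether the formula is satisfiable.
Yes

Yes, the formula is satisfiable.

One satisfying assignment is: s=True, y=False, g=True, l=False, b=True

Verification: With this assignment, all 20 clauses evaluate to true.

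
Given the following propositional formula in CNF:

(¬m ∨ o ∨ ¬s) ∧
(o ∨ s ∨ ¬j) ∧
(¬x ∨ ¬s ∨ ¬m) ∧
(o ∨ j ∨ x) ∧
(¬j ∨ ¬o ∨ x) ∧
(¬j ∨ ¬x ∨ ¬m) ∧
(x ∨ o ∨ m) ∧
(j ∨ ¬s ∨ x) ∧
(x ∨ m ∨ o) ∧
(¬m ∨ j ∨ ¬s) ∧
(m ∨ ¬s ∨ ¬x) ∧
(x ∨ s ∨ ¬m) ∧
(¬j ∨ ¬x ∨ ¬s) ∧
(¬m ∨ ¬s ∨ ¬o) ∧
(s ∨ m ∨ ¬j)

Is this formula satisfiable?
Yes

Yes, the formula is satisfiable.

One satisfying assignment is: s=False, j=False, x=True, m=False, o=False

Verification: With this assignment, all 15 clauses evaluate to true.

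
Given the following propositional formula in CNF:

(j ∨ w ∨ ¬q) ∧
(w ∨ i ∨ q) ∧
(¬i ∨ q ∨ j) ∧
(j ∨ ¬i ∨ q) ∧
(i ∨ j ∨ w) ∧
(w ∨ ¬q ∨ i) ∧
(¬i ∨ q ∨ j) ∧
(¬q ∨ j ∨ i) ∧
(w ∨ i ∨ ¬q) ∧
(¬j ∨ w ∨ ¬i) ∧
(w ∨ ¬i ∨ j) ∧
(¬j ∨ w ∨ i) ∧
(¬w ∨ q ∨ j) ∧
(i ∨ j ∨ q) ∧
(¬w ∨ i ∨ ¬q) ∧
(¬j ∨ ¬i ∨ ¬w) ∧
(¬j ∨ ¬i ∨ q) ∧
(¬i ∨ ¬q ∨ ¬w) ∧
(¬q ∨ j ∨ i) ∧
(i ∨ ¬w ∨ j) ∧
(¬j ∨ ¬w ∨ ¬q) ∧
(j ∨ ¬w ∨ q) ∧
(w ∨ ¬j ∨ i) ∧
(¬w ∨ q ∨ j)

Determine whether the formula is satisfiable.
Yes

Yes, the formula is satisfiable.

One satisfying assignment is: w=True, q=False, i=False, j=True

Verification: With this assignment, all 24 clauses evaluate to true.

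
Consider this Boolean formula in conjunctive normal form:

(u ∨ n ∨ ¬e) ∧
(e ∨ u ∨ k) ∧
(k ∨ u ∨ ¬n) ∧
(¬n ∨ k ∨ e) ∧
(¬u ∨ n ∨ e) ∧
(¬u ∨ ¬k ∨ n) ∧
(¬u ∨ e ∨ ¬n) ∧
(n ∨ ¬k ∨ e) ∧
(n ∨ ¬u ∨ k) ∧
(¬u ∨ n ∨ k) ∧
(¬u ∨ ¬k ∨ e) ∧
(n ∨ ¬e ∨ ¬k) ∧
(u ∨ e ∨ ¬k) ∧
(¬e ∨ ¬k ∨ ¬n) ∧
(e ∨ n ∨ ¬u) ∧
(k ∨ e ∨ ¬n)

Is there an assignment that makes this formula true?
Yes

Yes, the formula is satisfiable.

One satisfying assignment is: u=True, k=False, e=True, n=True

Verification: With this assignment, all 16 clauses evaluate to true.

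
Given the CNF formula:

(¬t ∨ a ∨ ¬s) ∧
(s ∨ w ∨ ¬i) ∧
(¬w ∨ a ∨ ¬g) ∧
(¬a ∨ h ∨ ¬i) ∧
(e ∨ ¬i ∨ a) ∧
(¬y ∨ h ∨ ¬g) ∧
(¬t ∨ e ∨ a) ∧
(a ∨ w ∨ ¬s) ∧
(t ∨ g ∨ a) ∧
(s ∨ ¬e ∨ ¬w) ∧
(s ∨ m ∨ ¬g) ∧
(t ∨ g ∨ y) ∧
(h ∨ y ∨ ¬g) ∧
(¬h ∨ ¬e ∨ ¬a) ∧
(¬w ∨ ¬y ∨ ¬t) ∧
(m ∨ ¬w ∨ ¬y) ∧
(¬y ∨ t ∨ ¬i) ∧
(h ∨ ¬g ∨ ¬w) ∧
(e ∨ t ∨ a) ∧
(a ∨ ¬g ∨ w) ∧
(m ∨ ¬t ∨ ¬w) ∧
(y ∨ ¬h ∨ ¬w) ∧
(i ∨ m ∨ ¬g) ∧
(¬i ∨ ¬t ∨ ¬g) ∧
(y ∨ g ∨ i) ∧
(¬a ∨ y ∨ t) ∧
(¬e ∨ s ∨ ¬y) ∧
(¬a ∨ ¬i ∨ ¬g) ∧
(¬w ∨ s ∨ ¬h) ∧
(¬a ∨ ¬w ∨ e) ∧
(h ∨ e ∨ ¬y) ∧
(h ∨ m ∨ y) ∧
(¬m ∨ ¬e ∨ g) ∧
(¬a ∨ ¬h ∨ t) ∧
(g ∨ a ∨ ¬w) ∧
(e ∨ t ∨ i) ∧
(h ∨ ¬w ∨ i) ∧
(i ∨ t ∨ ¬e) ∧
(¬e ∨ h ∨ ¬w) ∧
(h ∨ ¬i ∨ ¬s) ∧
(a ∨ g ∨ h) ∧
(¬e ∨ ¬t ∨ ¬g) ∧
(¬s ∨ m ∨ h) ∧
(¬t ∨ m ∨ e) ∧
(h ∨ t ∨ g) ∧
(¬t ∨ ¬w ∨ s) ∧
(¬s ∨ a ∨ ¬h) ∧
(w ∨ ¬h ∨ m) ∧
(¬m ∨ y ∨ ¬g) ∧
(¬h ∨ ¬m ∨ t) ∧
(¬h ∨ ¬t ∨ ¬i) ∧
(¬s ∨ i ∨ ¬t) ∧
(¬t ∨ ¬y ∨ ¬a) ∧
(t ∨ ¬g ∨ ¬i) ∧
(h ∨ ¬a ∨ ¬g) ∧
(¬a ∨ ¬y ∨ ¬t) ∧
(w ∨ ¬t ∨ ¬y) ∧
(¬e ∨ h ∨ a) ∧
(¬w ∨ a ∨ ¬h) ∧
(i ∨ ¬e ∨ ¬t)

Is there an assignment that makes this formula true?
No

No, the formula is not satisfiable.

No assignment of truth values to the variables can make all 60 clauses true simultaneously.

The formula is UNSAT (unsatisfiable).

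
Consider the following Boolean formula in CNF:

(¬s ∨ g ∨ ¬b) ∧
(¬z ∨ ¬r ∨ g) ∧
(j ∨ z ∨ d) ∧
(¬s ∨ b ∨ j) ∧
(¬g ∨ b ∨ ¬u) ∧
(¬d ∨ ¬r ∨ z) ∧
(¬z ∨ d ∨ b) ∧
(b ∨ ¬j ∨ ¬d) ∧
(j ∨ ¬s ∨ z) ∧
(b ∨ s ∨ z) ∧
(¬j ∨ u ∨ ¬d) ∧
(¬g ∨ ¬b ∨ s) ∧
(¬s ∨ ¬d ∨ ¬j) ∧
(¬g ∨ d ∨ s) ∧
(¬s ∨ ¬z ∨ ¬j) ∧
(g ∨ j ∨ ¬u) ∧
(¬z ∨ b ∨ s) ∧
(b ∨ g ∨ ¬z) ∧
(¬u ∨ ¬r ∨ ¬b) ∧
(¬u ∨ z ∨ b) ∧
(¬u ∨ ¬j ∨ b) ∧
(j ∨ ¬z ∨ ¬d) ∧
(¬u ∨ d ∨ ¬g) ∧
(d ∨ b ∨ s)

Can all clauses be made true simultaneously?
Yes

Yes, the formula is satisfiable.

One satisfying assignment is: s=False, b=True, j=False, g=False, d=False, r=False, u=False, z=True

Verification: With this assignment, all 24 clauses evaluate to true.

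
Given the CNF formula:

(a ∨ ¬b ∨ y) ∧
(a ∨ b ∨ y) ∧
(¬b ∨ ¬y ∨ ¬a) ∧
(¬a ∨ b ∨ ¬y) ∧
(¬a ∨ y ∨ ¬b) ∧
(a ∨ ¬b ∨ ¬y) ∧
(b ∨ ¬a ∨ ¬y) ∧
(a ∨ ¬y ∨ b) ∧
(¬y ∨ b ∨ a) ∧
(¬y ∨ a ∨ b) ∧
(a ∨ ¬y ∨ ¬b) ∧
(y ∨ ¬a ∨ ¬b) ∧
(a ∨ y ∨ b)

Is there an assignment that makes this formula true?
Yes

Yes, the formula is satisfiable.

One satisfying assignment is: a=True, y=False, b=False

Verification: With this assignment, all 13 clauses evaluate to true.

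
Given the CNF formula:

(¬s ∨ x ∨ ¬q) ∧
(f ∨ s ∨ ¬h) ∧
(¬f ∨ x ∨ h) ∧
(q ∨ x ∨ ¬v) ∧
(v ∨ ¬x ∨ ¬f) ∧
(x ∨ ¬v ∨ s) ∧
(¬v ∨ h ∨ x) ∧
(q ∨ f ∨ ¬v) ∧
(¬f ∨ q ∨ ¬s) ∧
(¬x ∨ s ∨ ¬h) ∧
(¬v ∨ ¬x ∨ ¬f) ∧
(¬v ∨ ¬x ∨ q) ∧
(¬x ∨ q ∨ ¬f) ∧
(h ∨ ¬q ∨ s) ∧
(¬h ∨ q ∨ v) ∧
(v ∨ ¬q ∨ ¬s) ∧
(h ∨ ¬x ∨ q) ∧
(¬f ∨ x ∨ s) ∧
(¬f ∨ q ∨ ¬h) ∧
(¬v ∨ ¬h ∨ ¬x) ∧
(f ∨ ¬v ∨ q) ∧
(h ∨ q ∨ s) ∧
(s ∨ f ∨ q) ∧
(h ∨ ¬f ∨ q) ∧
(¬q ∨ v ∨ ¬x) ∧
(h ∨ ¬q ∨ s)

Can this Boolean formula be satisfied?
Yes

Yes, the formula is satisfiable.

One satisfying assignment is: f=False, q=True, s=True, h=False, v=True, x=True

Verification: With this assignment, all 26 clauses evaluate to true.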